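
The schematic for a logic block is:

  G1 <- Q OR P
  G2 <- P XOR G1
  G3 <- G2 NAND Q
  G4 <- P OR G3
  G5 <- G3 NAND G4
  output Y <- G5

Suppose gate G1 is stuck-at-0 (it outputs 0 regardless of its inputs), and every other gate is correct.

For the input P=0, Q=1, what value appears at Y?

0

Propagate with G1 forced: G1=0 [stuck-at-0], G2=0, G3=1, G4=1, G5=0.
So Y = 0. (Without the fault it would be 1.)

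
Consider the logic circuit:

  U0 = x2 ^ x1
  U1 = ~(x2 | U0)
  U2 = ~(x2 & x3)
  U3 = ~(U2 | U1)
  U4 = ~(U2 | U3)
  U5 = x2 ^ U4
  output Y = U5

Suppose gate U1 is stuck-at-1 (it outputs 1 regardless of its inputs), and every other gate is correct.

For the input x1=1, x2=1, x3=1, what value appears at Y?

0

Propagate with U1 forced: U0=0, U1=1 [stuck-at-1], U2=0, U3=0, U4=1, U5=0.
So Y = 0. (Without the fault it would be 1.)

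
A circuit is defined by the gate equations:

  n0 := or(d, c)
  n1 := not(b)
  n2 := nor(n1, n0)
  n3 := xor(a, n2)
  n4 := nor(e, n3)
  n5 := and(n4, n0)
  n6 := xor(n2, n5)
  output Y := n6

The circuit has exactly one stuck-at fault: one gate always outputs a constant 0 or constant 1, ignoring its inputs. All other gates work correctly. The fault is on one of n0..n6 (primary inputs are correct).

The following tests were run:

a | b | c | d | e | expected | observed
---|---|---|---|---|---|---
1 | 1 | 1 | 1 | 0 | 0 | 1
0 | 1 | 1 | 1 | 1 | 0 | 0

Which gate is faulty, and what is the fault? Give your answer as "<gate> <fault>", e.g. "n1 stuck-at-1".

Fault-free values for test 1 (a=1, b=1, c=1, d=1, e=0): n0=1, n1=0, n2=0, n3=1, n4=0, n5=0, n6=0, giving Y=0. Observed 1.
Test 1: faults giving observed 1 are {n0 stuck-at-0, n3 stuck-at-0, n4 stuck-at-1, n5 stuck-at-1, n6 stuck-at-1}.
Test 2 (a=0, b=1, c=1, d=1, e=1): fault-free n0=1, n1=0, n2=0, n3=0, n4=0, n5=0, n6=0 → 0; observed 0. Eliminates n0 stuck-at-0, n4 stuck-at-1, n5 stuck-at-1, n6 stuck-at-1.
Only n3 stuck-at-0 is consistent with every test.

n3 stuck-at-0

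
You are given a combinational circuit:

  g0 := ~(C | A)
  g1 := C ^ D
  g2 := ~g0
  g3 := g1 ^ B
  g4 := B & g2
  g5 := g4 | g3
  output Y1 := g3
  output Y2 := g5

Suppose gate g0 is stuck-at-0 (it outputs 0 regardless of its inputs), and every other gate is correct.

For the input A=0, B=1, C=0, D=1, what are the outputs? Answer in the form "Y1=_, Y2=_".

Propagate with g0 forced: g0=0 [stuck-at-0], g1=1, g2=1, g3=0, g4=1, g5=1.
So the outputs are Y1=0, Y2=1. (Without the fault they would be Y1=0, Y2=0.)

Y1=0, Y2=1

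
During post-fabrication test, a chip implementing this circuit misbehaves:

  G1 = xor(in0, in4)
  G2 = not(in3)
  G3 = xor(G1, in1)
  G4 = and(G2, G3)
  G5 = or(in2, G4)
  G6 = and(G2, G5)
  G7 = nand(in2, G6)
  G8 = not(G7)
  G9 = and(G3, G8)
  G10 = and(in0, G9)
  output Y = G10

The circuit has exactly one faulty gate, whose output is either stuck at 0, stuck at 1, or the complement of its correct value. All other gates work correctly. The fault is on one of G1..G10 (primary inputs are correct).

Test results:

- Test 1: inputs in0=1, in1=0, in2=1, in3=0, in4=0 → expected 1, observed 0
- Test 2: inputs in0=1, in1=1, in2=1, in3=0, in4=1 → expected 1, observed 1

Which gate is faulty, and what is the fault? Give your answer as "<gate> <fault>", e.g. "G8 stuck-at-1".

Fault-free values for test 1 (in0=1, in1=0, in2=1, in3=0, in4=0): G1=1, G2=1, G3=1, G4=1, G5=1, G6=1, G7=0, G8=1, G9=1, G10=1, giving Y=1. Observed 0.
Test 1: faults giving observed 0 are {G1 stuck-at-0, G1 inverted output, G2 stuck-at-0, G2 inverted output, G3 stuck-at-0, G3 inverted output, G5 stuck-at-0, G5 inverted output, G6 stuck-at-0, G6 inverted output, G7 stuck-at-1, G7 inverted output, G8 stuck-at-0, G8 inverted output, G9 stuck-at-0, G9 inverted output, G10 stuck-at-0, G10 inverted output}.
Test 2 (in0=1, in1=1, in2=1, in3=0, in4=1): fault-free G1=0, G2=1, G3=1, G4=1, G5=1, G6=1, G7=0, G8=1, G9=1, G10=1 → 1; observed 1. Eliminates G1 inverted output, G2 stuck-at-0, G2 inverted output, G3 stuck-at-0, G3 inverted output, G5 stuck-at-0, G5 inverted output, G6 stuck-at-0, G6 inverted output, G7 stuck-at-1, G7 inverted output, G8 stuck-at-0, G8 inverted output, G9 stuck-at-0, G9 inverted output, G10 stuck-at-0, G10 inverted output.
Only G1 stuck-at-0 is consistent with every test.

G1 stuck-at-0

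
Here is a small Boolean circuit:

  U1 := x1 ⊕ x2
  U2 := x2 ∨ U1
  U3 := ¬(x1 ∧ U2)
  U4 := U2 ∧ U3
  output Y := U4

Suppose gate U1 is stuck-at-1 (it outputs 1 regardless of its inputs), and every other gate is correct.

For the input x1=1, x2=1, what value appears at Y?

0

Propagate with U1 forced: U1=1 [stuck-at-1], U2=1, U3=0, U4=0.
So Y = 0. (Same as the fault-free value — the fault is masked on this input.)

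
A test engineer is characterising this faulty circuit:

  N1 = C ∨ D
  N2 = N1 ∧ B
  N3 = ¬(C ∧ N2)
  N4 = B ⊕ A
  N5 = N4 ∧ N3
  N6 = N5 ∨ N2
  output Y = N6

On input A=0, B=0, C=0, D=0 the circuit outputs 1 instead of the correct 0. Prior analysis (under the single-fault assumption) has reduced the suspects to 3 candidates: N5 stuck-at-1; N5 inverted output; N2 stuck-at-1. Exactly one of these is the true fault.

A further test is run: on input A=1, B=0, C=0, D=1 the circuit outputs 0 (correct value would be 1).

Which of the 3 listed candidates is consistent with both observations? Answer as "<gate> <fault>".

N5 inverted output

Evaluate each candidate on input A=1, B=0, C=0, D=1:
  N5 stuck-at-1: N1=1, N2=0, N3=1, N4=1, N5=1 [stuck-at-1], N6=1 → 1 — eliminated
  N5 inverted output: N1=1, N2=0, N3=1, N4=1, N5=0 [inverted output], N6=0 → 0 — matches
  N2 stuck-at-1: N1=1, N2=1 [stuck-at-1], N3=1, N4=1, N5=1, N6=1 → 1 — eliminated
Only N5 inverted output reproduces the observed 0.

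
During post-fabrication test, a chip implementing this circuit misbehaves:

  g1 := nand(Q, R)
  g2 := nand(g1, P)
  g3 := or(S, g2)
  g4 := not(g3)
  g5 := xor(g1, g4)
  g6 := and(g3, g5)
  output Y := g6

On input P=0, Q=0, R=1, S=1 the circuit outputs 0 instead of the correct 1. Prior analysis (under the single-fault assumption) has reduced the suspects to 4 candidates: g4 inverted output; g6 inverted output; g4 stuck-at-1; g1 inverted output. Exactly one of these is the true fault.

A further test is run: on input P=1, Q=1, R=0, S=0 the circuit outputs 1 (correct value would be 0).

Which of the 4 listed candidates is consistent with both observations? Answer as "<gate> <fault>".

g6 inverted output

Evaluate each candidate on input P=1, Q=1, R=0, S=0:
  g4 inverted output: g1=1, g2=0, g3=0, g4=0 [inverted output], g5=1, g6=0 → 0 — eliminated
  g6 inverted output: g1=1, g2=0, g3=0, g4=1, g5=0, g6=1 [inverted output] → 1 — matches
  g4 stuck-at-1: g1=1, g2=0, g3=0, g4=1 [stuck-at-1], g5=0, g6=0 → 0 — eliminated
  g1 inverted output: g1=0 [inverted output], g2=1, g3=1, g4=0, g5=0, g6=0 → 0 — eliminated
Only g6 inverted output reproduces the observed 1.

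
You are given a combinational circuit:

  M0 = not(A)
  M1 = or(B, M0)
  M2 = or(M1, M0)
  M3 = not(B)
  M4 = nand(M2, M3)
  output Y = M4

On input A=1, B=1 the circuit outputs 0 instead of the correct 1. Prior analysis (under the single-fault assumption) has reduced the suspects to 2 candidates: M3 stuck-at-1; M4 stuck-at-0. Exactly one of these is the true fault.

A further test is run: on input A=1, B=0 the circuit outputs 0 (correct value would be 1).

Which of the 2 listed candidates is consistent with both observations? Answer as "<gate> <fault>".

M4 stuck-at-0

Evaluate each candidate on input A=1, B=0:
  M3 stuck-at-1: M0=0, M1=0, M2=0, M3=1 [stuck-at-1], M4=1 → 1 — eliminated
  M4 stuck-at-0: M0=0, M1=0, M2=0, M3=1, M4=0 [stuck-at-0] → 0 — matches
Only M4 stuck-at-0 reproduces the observed 0.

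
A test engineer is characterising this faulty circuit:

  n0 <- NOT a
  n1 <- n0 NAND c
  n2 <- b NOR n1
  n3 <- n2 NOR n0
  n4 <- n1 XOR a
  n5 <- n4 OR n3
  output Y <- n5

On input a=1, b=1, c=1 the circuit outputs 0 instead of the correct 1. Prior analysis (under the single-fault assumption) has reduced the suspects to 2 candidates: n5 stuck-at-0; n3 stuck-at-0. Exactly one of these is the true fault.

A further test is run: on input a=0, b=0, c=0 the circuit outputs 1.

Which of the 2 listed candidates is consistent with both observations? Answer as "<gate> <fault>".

n3 stuck-at-0

Evaluate each candidate on input a=0, b=0, c=0:
  n5 stuck-at-0: n0=1, n1=1, n2=0, n3=0, n4=1, n5=0 [stuck-at-0] → 0 — eliminated
  n3 stuck-at-0: n0=1, n1=1, n2=0, n3=0 [stuck-at-0], n4=1, n5=1 → 1 — matches
Only n3 stuck-at-0 reproduces the observed 1.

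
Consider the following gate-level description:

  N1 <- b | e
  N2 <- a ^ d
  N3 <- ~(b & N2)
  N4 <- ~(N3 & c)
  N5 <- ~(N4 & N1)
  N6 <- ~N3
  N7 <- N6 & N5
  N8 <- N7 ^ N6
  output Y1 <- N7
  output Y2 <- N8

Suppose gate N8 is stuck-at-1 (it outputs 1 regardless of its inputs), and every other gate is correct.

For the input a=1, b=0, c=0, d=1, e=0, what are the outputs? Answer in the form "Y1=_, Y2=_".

Propagate with N8 forced: N1=0, N2=0, N3=1, N4=1, N5=1, N6=0, N7=0, N8=1 [stuck-at-1].
So the outputs are Y1=0, Y2=1. (Without the fault they would be Y1=0, Y2=0.)

Y1=0, Y2=1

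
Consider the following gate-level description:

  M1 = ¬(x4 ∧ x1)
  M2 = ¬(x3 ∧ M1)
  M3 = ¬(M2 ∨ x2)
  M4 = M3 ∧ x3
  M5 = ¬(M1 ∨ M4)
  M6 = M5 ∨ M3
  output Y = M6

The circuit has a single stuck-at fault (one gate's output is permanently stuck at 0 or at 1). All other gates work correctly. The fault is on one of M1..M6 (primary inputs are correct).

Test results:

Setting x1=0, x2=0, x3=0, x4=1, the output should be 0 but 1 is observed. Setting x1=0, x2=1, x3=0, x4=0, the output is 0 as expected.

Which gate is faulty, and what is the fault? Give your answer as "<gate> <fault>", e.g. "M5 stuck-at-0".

M2 stuck-at-0

Fault-free values for test 1 (x1=0, x2=0, x3=0, x4=1): M1=1, M2=1, M3=0, M4=0, M5=0, M6=0, giving Y=0. Observed 1.
Test 1: faults giving observed 1 are {M1 stuck-at-0, M2 stuck-at-0, M3 stuck-at-1, M5 stuck-at-1, M6 stuck-at-1}.
Test 2 (x1=0, x2=1, x3=0, x4=0): fault-free M1=1, M2=1, M3=0, M4=0, M5=0, M6=0 → 0; observed 0. Eliminates M1 stuck-at-0, M3 stuck-at-1, M5 stuck-at-1, M6 stuck-at-1.
Only M2 stuck-at-0 is consistent with every test.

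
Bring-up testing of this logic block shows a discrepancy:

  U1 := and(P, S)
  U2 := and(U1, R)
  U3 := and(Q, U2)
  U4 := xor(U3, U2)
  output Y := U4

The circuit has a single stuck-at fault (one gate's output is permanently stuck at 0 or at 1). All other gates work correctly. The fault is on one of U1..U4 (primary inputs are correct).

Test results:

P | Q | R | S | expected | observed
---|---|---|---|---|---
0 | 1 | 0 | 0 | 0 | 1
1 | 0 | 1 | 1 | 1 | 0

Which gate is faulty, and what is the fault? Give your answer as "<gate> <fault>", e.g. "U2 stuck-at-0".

Fault-free values for test 1 (P=0, Q=1, R=0, S=0): U1=0, U2=0, U3=0, U4=0, giving Y=0. Observed 1.
Test 1: faults giving observed 1 are {U3 stuck-at-1, U4 stuck-at-1}.
Test 2 (P=1, Q=0, R=1, S=1): fault-free U1=1, U2=1, U3=0, U4=1 → 1; observed 0. Eliminates U4 stuck-at-1.
Only U3 stuck-at-1 is consistent with every test.

U3 stuck-at-1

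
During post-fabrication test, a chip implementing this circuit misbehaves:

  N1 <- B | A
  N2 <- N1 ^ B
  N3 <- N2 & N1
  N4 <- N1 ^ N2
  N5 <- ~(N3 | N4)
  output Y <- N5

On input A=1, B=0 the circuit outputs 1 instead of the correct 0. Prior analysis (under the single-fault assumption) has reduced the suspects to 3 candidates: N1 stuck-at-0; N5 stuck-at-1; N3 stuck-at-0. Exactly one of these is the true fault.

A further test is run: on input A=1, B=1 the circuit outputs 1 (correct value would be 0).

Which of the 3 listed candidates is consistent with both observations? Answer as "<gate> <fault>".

Evaluate each candidate on input A=1, B=1:
  N1 stuck-at-0: N1=0 [stuck-at-0], N2=1, N3=0, N4=1, N5=0 → 0 — eliminated
  N5 stuck-at-1: N1=1, N2=0, N3=0, N4=1, N5=1 [stuck-at-1] → 1 — matches
  N3 stuck-at-0: N1=1, N2=0, N3=0 [stuck-at-0], N4=1, N5=0 → 0 — eliminated
Only N5 stuck-at-1 reproduces the observed 1.

N5 stuck-at-1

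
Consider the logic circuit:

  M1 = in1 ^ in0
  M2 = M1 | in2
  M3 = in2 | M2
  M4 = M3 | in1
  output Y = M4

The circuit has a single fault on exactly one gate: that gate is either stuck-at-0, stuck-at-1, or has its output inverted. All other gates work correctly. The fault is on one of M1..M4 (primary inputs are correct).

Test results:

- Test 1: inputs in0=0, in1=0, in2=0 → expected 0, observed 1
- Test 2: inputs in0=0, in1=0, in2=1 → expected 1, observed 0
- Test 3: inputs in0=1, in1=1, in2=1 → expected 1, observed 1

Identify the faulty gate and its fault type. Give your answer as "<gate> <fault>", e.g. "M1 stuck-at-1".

M3 inverted output

Fault-free values for test 1 (in0=0, in1=0, in2=0): M1=0, M2=0, M3=0, M4=0, giving Y=0. Observed 1.
Test 1: faults giving observed 1 are {M1 stuck-at-1, M1 inverted output, M2 stuck-at-1, M2 inverted output, M3 stuck-at-1, M3 inverted output, M4 stuck-at-1, M4 inverted output}.
Test 2 (in0=0, in1=0, in2=1): fault-free M1=0, M2=1, M3=1, M4=1 → 1; observed 0. Eliminates M1 stuck-at-1, M1 inverted output, M2 stuck-at-1, M2 inverted output, M3 stuck-at-1, M4 stuck-at-1.
Test 3 (in0=1, in1=1, in2=1): fault-free M1=0, M2=1, M3=1, M4=1 → 1; observed 1. Eliminates M4 inverted output.
Only M3 inverted output is consistent with every test.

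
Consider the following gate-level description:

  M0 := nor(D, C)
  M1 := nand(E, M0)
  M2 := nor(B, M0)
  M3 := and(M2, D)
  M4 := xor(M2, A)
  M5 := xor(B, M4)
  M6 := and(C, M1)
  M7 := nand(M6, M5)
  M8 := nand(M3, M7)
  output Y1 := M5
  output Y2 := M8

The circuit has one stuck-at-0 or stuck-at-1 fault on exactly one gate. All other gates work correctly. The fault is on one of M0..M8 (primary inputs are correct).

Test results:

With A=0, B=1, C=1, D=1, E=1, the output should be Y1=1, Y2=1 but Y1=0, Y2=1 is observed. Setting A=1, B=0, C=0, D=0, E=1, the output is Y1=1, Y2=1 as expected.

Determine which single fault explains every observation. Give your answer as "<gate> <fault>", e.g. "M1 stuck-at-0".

M4 stuck-at-1

Fault-free values for test 1 (A=0, B=1, C=1, D=1, E=1): M0=0, M1=1, M2=0, M3=0, M4=0, M5=1, M6=1, M7=0, M8=1, giving Y1=1, Y2=1. Observed Y1=0, Y2=1.
Test 1: faults giving observed Y1=0, Y2=1 are {M4 stuck-at-1, M5 stuck-at-0}.
Test 2 (A=1, B=0, C=0, D=0, E=1): fault-free M0=1, M1=0, M2=0, M3=0, M4=1, M5=1, M6=0, M7=1, M8=1 → Y1=1, Y2=1; observed Y1=1, Y2=1. Eliminates M5 stuck-at-0.
Only M4 stuck-at-1 is consistent with every test.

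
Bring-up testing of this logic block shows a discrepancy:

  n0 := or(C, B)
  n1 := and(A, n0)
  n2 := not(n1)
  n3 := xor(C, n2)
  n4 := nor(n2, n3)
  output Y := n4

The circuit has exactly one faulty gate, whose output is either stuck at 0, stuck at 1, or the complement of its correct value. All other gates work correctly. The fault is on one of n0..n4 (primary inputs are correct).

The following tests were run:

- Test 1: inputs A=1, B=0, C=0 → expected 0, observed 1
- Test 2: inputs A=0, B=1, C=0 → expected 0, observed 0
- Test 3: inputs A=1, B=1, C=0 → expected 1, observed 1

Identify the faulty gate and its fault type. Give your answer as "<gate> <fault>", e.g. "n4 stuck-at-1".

Fault-free values for test 1 (A=1, B=0, C=0): n0=0, n1=0, n2=1, n3=1, n4=0, giving Y=0. Observed 1.
Test 1: faults giving observed 1 are {n0 stuck-at-1, n0 inverted output, n1 stuck-at-1, n1 inverted output, n2 stuck-at-0, n2 inverted output, n4 stuck-at-1, n4 inverted output}.
Test 2 (A=0, B=1, C=0): fault-free n0=1, n1=0, n2=1, n3=1, n4=0 → 0; observed 0. Eliminates n1 stuck-at-1, n1 inverted output, n2 stuck-at-0, n2 inverted output, n4 stuck-at-1, n4 inverted output.
Test 3 (A=1, B=1, C=0): fault-free n0=1, n1=1, n2=0, n3=0, n4=1 → 1; observed 1. Eliminates n0 inverted output.
Only n0 stuck-at-1 is consistent with every test.

n0 stuck-at-1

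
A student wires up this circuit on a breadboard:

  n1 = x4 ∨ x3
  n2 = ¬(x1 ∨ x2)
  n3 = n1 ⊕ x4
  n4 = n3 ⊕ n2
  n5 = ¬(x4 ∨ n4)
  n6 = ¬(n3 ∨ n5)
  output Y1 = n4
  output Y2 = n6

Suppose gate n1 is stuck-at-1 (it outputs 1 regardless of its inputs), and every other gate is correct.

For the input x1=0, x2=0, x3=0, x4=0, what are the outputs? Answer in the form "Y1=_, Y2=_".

Propagate with n1 forced: n1=1 [stuck-at-1], n2=1, n3=1, n4=0, n5=1, n6=0.
So the outputs are Y1=0, Y2=0. (Without the fault they would be Y1=1, Y2=1.)

Y1=0, Y2=0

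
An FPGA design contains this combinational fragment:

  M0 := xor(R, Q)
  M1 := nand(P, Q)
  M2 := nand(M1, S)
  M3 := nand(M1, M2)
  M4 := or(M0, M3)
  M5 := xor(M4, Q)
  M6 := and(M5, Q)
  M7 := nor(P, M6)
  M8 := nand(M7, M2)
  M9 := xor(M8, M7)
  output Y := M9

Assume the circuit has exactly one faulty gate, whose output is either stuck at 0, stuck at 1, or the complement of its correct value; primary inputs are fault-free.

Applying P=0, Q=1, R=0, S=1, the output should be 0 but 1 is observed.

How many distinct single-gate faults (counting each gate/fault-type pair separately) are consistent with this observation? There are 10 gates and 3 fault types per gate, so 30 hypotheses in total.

16

Fault-free: M0=1, M1=1, M2=0, M3=1, M4=1, M5=0, M6=0, M7=1, M8=1, M9=0 → 0. Observed 1.
  M0: none of the 3 fault types match ✗
  M1: stuck-at-0, inverted output ✓; others ✗
  M2: stuck-at-1, inverted output ✓; others ✗
  M3: none of the 3 fault types match ✗
  M4: stuck-at-0, inverted output ✓; others ✗
  M5: stuck-at-1, inverted output ✓; others ✗
  M6: stuck-at-1, inverted output ✓; others ✗
  M7: stuck-at-0, inverted output ✓; others ✗
  M8: stuck-at-0, inverted output ✓; others ✗
  M9: stuck-at-1, inverted output ✓; others ✗
Consistent faults: {M1 stuck-at-0, M1 inverted output, M2 stuck-at-1, M2 inverted output, M4 stuck-at-0, M4 inverted output, M5 stuck-at-1, M5 inverted output, M6 stuck-at-1, M6 inverted output, M7 stuck-at-0, M7 inverted output, M8 stuck-at-0, M8 inverted output, M9 stuck-at-1, M9 inverted output} — 16 in all.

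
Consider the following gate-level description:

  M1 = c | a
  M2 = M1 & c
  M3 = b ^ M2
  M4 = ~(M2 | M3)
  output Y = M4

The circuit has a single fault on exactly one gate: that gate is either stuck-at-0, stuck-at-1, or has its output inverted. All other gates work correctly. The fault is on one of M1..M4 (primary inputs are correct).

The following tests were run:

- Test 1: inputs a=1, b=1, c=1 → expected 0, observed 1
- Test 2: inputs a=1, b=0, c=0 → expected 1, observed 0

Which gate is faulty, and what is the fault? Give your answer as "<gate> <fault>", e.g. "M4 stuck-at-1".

Fault-free values for test 1 (a=1, b=1, c=1): M1=1, M2=1, M3=0, M4=0, giving Y=0. Observed 1.
Test 1: faults giving observed 1 are {M4 stuck-at-1, M4 inverted output}.
Test 2 (a=1, b=0, c=0): fault-free M1=1, M2=0, M3=0, M4=1 → 1; observed 0. Eliminates M4 stuck-at-1.
Only M4 inverted output is consistent with every test.

M4 inverted output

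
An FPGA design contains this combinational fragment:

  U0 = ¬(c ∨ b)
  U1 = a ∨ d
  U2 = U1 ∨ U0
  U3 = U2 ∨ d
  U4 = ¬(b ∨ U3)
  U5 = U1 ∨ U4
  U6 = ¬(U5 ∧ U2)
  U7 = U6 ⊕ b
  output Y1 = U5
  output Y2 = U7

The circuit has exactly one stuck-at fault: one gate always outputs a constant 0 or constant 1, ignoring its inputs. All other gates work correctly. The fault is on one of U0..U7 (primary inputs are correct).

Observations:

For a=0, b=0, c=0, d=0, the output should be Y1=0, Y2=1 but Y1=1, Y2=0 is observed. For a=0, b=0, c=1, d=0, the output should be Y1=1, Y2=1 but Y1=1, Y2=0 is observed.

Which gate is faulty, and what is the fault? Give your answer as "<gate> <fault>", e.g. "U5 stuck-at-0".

Fault-free values for test 1 (a=0, b=0, c=0, d=0): U0=1, U1=0, U2=1, U3=1, U4=0, U5=0, U6=1, U7=1, giving Y1=0, Y2=1. Observed Y1=1, Y2=0.
Test 1: faults giving observed Y1=1, Y2=0 are {U1 stuck-at-1, U3 stuck-at-0, U4 stuck-at-1, U5 stuck-at-1}.
Test 2 (a=0, b=0, c=1, d=0): fault-free U0=0, U1=0, U2=0, U3=0, U4=1, U5=1, U6=1, U7=1 → Y1=1, Y2=1; observed Y1=1, Y2=0. Eliminates U3 stuck-at-0, U4 stuck-at-1, U5 stuck-at-1.
Only U1 stuck-at-1 is consistent with every test.

U1 stuck-at-1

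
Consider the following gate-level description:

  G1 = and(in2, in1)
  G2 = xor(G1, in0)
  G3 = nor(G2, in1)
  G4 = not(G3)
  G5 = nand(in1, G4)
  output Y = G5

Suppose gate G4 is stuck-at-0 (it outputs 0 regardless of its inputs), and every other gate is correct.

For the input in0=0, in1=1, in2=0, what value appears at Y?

Propagate with G4 forced: G1=0, G2=0, G3=0, G4=0 [stuck-at-0], G5=1.
So Y = 1. (Without the fault it would be 0.)

1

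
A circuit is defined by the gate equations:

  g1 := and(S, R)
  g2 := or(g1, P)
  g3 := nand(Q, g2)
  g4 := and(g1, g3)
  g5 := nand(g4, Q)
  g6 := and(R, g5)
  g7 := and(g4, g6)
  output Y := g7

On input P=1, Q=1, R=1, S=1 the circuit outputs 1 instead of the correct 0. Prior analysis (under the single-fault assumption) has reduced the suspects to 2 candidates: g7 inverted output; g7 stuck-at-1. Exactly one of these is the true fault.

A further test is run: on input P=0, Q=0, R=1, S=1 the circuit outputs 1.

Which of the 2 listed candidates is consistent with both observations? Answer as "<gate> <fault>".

g7 stuck-at-1

Evaluate each candidate on input P=0, Q=0, R=1, S=1:
  g7 inverted output: g1=1, g2=1, g3=1, g4=1, g5=1, g6=1, g7=0 [inverted output] → 0 — eliminated
  g7 stuck-at-1: g1=1, g2=1, g3=1, g4=1, g5=1, g6=1, g7=1 [stuck-at-1] → 1 — matches
Only g7 stuck-at-1 reproduces the observed 1.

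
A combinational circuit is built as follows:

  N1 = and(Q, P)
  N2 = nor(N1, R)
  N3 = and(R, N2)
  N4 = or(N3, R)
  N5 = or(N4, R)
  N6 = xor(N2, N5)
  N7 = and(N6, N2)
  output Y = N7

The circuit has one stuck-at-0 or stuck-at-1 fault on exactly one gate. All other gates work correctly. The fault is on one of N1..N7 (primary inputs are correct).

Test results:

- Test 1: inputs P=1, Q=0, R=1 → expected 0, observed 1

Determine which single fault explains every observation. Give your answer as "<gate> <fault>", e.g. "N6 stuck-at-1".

N7 stuck-at-1

Fault-free values for test 1 (P=1, Q=0, R=1): N1=0, N2=0, N3=0, N4=1, N5=1, N6=1, N7=0, giving Y=0. Observed 1.
Test 1: faults giving observed 1 are {N7 stuck-at-1}.
Only N7 stuck-at-1 is consistent with every test.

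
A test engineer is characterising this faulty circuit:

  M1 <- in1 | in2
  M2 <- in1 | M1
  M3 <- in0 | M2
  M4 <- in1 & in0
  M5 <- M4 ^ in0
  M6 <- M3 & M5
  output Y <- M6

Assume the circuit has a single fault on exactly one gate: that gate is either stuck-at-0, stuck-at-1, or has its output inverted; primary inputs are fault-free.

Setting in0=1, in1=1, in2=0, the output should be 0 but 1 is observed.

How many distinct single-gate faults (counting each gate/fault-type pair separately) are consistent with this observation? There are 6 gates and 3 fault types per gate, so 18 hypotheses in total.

6

Fault-free: M1=1, M2=1, M3=1, M4=1, M5=0, M6=0 → 0. Observed 1.
  M1: none of the 3 fault types match ✗
  M2: none of the 3 fault types match ✗
  M3: none of the 3 fault types match ✗
  M4: stuck-at-0, inverted output ✓; others ✗
  M5: stuck-at-1, inverted output ✓; others ✗
  M6: stuck-at-1, inverted output ✓; others ✗
Consistent faults: {M4 stuck-at-0, M4 inverted output, M5 stuck-at-1, M5 inverted output, M6 stuck-at-1, M6 inverted output} — 6 in all.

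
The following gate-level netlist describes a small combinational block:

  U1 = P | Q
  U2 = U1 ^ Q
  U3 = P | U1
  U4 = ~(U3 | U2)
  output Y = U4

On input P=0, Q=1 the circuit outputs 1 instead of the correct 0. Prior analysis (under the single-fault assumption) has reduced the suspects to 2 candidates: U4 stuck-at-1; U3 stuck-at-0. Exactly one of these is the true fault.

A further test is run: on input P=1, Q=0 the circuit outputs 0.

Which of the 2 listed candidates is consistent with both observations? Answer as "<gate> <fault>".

Evaluate each candidate on input P=1, Q=0:
  U4 stuck-at-1: U1=1, U2=1, U3=1, U4=1 [stuck-at-1] → 1 — eliminated
  U3 stuck-at-0: U1=1, U2=1, U3=0 [stuck-at-0], U4=0 → 0 — matches
Only U3 stuck-at-0 reproduces the observed 0.

U3 stuck-at-0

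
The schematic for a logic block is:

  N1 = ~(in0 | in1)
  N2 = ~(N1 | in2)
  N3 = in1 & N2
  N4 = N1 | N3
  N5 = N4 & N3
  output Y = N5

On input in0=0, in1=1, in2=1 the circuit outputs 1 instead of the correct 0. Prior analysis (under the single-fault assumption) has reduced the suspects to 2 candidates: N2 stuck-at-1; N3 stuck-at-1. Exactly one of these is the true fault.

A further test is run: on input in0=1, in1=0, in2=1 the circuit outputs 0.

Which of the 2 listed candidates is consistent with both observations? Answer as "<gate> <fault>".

N2 stuck-at-1

Evaluate each candidate on input in0=1, in1=0, in2=1:
  N2 stuck-at-1: N1=0, N2=1 [stuck-at-1], N3=0, N4=0, N5=0 → 0 — matches
  N3 stuck-at-1: N1=0, N2=0, N3=1 [stuck-at-1], N4=1, N5=1 → 1 — eliminated
Only N2 stuck-at-1 reproduces the observed 0.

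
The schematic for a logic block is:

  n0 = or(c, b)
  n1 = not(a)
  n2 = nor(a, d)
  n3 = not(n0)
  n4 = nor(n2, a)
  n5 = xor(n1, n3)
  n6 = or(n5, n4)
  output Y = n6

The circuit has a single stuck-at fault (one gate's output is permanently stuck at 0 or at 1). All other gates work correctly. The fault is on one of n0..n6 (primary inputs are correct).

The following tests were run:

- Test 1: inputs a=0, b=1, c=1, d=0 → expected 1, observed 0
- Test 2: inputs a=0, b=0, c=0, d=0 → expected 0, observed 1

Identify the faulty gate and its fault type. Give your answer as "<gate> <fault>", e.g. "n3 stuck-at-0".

n1 stuck-at-0

Fault-free values for test 1 (a=0, b=1, c=1, d=0): n0=1, n1=1, n2=1, n3=0, n4=0, n5=1, n6=1, giving Y=1. Observed 0.
Test 1: faults giving observed 0 are {n0 stuck-at-0, n1 stuck-at-0, n3 stuck-at-1, n5 stuck-at-0, n6 stuck-at-0}.
Test 2 (a=0, b=0, c=0, d=0): fault-free n0=0, n1=1, n2=1, n3=1, n4=0, n5=0, n6=0 → 0; observed 1. Eliminates n0 stuck-at-0, n3 stuck-at-1, n5 stuck-at-0, n6 stuck-at-0.
Only n1 stuck-at-0 is consistent with every test.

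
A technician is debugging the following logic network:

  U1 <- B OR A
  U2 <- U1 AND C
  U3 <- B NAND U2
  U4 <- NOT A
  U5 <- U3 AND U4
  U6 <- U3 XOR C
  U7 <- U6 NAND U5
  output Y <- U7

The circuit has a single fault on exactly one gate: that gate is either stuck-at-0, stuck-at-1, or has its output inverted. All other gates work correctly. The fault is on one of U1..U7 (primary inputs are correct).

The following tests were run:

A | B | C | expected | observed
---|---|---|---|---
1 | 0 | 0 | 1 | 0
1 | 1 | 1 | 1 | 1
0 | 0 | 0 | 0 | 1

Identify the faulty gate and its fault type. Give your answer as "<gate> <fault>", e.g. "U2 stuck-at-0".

U4 inverted output

Fault-free values for test 1 (A=1, B=0, C=0): U1=1, U2=0, U3=1, U4=0, U5=0, U6=1, U7=1, giving Y=1. Observed 0.
Test 1: faults giving observed 0 are {U4 stuck-at-1, U4 inverted output, U5 stuck-at-1, U5 inverted output, U7 stuck-at-0, U7 inverted output}.
Test 2 (A=1, B=1, C=1): fault-free U1=1, U2=1, U3=0, U4=0, U5=0, U6=1, U7=1 → 1; observed 1. Eliminates U5 stuck-at-1, U5 inverted output, U7 stuck-at-0, U7 inverted output.
Test 3 (A=0, B=0, C=0): fault-free U1=0, U2=0, U3=1, U4=1, U5=1, U6=1, U7=0 → 0; observed 1. Eliminates U4 stuck-at-1.
Only U4 inverted output is consistent with every test.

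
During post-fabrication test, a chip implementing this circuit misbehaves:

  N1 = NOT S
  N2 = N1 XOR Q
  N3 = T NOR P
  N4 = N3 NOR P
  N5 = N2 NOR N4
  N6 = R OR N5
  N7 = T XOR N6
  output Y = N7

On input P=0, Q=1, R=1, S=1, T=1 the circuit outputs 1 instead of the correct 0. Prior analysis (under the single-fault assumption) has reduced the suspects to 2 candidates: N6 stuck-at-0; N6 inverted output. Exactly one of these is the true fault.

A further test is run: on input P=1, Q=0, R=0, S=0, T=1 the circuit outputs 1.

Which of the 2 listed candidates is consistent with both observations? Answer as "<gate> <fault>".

Evaluate each candidate on input P=1, Q=0, R=0, S=0, T=1:
  N6 stuck-at-0: N1=1, N2=1, N3=0, N4=0, N5=0, N6=0 [stuck-at-0], N7=1 → 1 — matches
  N6 inverted output: N1=1, N2=1, N3=0, N4=0, N5=0, N6=1 [inverted output], N7=0 → 0 — eliminated
Only N6 stuck-at-0 reproduces the observed 1.

N6 stuck-at-0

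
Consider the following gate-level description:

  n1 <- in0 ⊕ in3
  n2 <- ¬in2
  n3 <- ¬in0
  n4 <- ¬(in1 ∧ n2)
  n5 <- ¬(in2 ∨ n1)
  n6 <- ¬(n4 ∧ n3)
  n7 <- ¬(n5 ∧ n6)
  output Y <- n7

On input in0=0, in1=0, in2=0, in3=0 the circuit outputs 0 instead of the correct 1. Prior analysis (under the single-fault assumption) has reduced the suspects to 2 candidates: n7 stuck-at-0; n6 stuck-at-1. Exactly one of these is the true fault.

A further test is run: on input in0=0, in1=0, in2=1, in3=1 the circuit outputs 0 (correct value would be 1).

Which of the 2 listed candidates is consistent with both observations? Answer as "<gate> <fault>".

n7 stuck-at-0

Evaluate each candidate on input in0=0, in1=0, in2=1, in3=1:
  n7 stuck-at-0: n1=1, n2=0, n3=1, n4=1, n5=0, n6=0, n7=0 [stuck-at-0] → 0 — matches
  n6 stuck-at-1: n1=1, n2=0, n3=1, n4=1, n5=0, n6=1 [stuck-at-1], n7=1 → 1 — eliminated
Only n7 stuck-at-0 reproduces the observed 0.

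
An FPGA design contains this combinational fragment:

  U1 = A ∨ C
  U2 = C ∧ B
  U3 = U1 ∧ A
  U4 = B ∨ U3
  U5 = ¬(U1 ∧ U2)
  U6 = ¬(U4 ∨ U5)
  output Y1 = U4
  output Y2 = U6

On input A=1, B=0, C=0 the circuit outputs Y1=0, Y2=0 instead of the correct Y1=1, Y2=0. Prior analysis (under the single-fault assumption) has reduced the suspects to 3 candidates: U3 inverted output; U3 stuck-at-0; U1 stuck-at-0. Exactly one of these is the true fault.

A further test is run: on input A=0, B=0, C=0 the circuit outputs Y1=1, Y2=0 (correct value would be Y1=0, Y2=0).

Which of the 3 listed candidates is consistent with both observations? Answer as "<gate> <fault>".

U3 inverted output

Evaluate each candidate on input A=0, B=0, C=0:
  U3 inverted output: U1=0, U2=0, U3=1 [inverted output], U4=1, U5=1, U6=0 → Y1=1, Y2=0 — matches
  U3 stuck-at-0: U1=0, U2=0, U3=0 [stuck-at-0], U4=0, U5=1, U6=0 → Y1=0, Y2=0 — eliminated
  U1 stuck-at-0: U1=0 [stuck-at-0], U2=0, U3=0, U4=0, U5=1, U6=0 → Y1=0, Y2=0 — eliminated
Only U3 inverted output reproduces the observed Y1=1, Y2=0.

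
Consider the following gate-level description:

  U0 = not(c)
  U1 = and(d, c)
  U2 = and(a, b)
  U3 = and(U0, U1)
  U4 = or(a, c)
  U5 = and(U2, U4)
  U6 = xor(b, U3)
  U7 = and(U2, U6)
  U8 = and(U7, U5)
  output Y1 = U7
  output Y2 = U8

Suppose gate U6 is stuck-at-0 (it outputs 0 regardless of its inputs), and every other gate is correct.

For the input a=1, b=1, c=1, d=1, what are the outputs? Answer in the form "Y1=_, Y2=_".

Y1=0, Y2=0

Propagate with U6 forced: U0=0, U1=1, U2=1, U3=0, U4=1, U5=1, U6=0 [stuck-at-0], U7=0, U8=0.
So the outputs are Y1=0, Y2=0. (Without the fault they would be Y1=1, Y2=1.)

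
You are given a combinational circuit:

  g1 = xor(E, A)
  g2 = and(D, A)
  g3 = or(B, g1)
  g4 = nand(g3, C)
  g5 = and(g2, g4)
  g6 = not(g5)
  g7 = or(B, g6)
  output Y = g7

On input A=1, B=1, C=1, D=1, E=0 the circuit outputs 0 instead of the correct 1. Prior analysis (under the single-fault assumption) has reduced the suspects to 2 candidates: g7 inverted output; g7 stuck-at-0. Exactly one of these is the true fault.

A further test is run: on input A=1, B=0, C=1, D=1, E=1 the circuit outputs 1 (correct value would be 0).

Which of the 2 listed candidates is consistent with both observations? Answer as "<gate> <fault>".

Evaluate each candidate on input A=1, B=0, C=1, D=1, E=1:
  g7 inverted output: g1=0, g2=1, g3=0, g4=1, g5=1, g6=0, g7=1 [inverted output] → 1 — matches
  g7 stuck-at-0: g1=0, g2=1, g3=0, g4=1, g5=1, g6=0, g7=0 [stuck-at-0] → 0 — eliminated
Only g7 inverted output reproduces the observed 1.

g7 inverted output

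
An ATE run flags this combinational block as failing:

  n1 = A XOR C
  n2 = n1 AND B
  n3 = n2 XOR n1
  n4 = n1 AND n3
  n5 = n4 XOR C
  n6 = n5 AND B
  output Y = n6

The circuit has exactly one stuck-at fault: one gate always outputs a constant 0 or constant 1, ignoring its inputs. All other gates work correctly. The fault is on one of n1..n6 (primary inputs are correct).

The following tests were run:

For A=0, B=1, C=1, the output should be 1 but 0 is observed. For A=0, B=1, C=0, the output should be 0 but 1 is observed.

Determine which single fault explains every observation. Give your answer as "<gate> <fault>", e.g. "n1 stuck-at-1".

n4 stuck-at-1

Fault-free values for test 1 (A=0, B=1, C=1): n1=1, n2=1, n3=0, n4=0, n5=1, n6=1, giving Y=1. Observed 0.
Test 1: faults giving observed 0 are {n2 stuck-at-0, n3 stuck-at-1, n4 stuck-at-1, n5 stuck-at-0, n6 stuck-at-0}.
Test 2 (A=0, B=1, C=0): fault-free n1=0, n2=0, n3=0, n4=0, n5=0, n6=0 → 0; observed 1. Eliminates n2 stuck-at-0, n3 stuck-at-1, n5 stuck-at-0, n6 stuck-at-0.
Only n4 stuck-at-1 is consistent with every test.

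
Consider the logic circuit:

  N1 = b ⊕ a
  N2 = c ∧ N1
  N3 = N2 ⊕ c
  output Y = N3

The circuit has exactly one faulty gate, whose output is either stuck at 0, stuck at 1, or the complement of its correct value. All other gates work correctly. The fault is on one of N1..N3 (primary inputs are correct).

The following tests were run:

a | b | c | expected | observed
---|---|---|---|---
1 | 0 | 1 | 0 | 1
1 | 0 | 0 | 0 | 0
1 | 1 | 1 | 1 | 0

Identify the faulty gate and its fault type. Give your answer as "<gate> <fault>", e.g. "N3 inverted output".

N1 inverted output

Fault-free values for test 1 (a=1, b=0, c=1): N1=1, N2=1, N3=0, giving Y=0. Observed 1.
Test 1: faults giving observed 1 are {N1 stuck-at-0, N1 inverted output, N2 stuck-at-0, N2 inverted output, N3 stuck-at-1, N3 inverted output}.
Test 2 (a=1, b=0, c=0): fault-free N1=1, N2=0, N3=0 → 0; observed 0. Eliminates N2 inverted output, N3 stuck-at-1, N3 inverted output.
Test 3 (a=1, b=1, c=1): fault-free N1=0, N2=0, N3=1 → 1; observed 0. Eliminates N1 stuck-at-0, N2 stuck-at-0.
Only N1 inverted output is consistent with every test.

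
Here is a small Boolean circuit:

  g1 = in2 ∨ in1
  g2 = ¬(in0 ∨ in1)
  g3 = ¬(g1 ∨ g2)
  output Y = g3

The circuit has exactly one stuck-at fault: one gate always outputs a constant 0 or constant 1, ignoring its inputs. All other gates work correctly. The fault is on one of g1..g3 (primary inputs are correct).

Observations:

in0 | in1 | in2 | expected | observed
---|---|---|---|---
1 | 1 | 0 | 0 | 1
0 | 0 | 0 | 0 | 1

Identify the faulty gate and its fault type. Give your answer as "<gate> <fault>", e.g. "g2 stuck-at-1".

g3 stuck-at-1

Fault-free values for test 1 (in0=1, in1=1, in2=0): g1=1, g2=0, g3=0, giving Y=0. Observed 1.
Test 1: faults giving observed 1 are {g1 stuck-at-0, g3 stuck-at-1}.
Test 2 (in0=0, in1=0, in2=0): fault-free g1=0, g2=1, g3=0 → 0; observed 1. Eliminates g1 stuck-at-0.
Only g3 stuck-at-1 is consistent with every test.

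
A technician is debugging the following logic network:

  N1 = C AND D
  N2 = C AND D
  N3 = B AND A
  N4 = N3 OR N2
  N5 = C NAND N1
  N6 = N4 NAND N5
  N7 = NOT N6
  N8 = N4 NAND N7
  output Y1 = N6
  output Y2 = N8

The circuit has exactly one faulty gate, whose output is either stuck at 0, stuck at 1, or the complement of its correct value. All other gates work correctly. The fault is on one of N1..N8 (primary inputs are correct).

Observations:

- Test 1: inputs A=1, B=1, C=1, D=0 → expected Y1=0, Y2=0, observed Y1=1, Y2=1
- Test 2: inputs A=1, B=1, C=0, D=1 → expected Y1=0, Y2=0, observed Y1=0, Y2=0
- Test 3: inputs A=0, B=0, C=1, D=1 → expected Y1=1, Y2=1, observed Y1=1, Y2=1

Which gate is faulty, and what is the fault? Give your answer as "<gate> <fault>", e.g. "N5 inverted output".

N1 stuck-at-1

Fault-free values for test 1 (A=1, B=1, C=1, D=0): N1=0, N2=0, N3=1, N4=1, N5=1, N6=0, N7=1, N8=0, giving Y1=0, Y2=0. Observed Y1=1, Y2=1.
Test 1: faults giving observed Y1=1, Y2=1 are {N1 stuck-at-1, N1 inverted output, N3 stuck-at-0, N3 inverted output, N4 stuck-at-0, N4 inverted output, N5 stuck-at-0, N5 inverted output, N6 stuck-at-1, N6 inverted output}.
Test 2 (A=1, B=1, C=0, D=1): fault-free N1=0, N2=0, N3=1, N4=1, N5=1, N6=0, N7=1, N8=0 → Y1=0, Y2=0; observed Y1=0, Y2=0. Eliminates N3 stuck-at-0, N3 inverted output, N4 stuck-at-0, N4 inverted output, N5 stuck-at-0, N5 inverted output, N6 stuck-at-1, N6 inverted output.
Test 3 (A=0, B=0, C=1, D=1): fault-free N1=1, N2=1, N3=0, N4=1, N5=0, N6=1, N7=0, N8=1 → Y1=1, Y2=1; observed Y1=1, Y2=1. Eliminates N1 inverted output.
Only N1 stuck-at-1 is consistent with every test.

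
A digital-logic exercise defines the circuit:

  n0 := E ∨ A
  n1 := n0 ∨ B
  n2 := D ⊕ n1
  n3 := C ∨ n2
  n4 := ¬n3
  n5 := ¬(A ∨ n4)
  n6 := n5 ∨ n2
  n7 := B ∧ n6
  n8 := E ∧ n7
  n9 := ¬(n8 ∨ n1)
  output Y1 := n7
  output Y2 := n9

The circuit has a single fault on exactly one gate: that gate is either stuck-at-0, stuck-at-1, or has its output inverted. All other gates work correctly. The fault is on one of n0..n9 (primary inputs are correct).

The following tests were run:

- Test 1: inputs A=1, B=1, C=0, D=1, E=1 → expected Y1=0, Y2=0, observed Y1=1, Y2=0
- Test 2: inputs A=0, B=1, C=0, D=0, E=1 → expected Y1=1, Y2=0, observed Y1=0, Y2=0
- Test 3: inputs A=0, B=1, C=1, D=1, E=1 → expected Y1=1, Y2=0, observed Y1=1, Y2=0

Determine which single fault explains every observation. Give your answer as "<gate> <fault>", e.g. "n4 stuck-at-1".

Fault-free values for test 1 (A=1, B=1, C=0, D=1, E=1): n0=1, n1=1, n2=0, n3=0, n4=1, n5=0, n6=0, n7=0, n8=0, n9=0, giving Y1=0, Y2=0. Observed Y1=1, Y2=0.
Test 1: faults giving observed Y1=1, Y2=0 are {n1 stuck-at-0, n1 inverted output, n2 stuck-at-1, n2 inverted output, n5 stuck-at-1, n5 inverted output, n6 stuck-at-1, n6 inverted output, n7 stuck-at-1, n7 inverted output}.
Test 2 (A=0, B=1, C=0, D=0, E=1): fault-free n0=1, n1=1, n2=1, n3=1, n4=0, n5=1, n6=1, n7=1, n8=1, n9=0 → Y1=1, Y2=0; observed Y1=0, Y2=0. Eliminates n1 stuck-at-0, n1 inverted output, n2 stuck-at-1, n5 stuck-at-1, n5 inverted output, n6 stuck-at-1, n7 stuck-at-1.
Test 3 (A=0, B=1, C=1, D=1, E=1): fault-free n0=1, n1=1, n2=0, n3=1, n4=0, n5=1, n6=1, n7=1, n8=1, n9=0 → Y1=1, Y2=0; observed Y1=1, Y2=0. Eliminates n6 inverted output, n7 inverted output.
Only n2 inverted output is consistent with every test.

n2 inverted output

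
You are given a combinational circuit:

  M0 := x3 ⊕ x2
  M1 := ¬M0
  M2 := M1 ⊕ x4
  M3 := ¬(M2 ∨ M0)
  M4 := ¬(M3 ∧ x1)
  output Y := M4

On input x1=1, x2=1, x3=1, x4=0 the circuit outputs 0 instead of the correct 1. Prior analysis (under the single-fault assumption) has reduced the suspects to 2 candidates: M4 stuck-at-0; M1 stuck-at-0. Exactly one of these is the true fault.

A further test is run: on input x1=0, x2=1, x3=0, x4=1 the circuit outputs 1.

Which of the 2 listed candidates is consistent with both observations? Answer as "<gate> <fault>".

Evaluate each candidate on input x1=0, x2=1, x3=0, x4=1:
  M4 stuck-at-0: M0=1, M1=0, M2=1, M3=0, M4=0 [stuck-at-0] → 0 — eliminated
  M1 stuck-at-0: M0=1, M1=0 [stuck-at-0], M2=1, M3=0, M4=1 → 1 — matches
Only M1 stuck-at-0 reproduces the observed 1.

M1 stuck-at-0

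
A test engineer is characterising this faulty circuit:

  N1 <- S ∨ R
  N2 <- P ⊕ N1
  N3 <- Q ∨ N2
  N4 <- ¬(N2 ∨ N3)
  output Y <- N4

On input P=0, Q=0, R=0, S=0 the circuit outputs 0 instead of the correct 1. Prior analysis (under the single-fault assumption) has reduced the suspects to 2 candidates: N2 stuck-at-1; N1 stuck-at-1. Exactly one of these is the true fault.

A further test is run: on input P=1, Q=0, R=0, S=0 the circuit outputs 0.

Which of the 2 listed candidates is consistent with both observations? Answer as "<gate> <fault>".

Evaluate each candidate on input P=1, Q=0, R=0, S=0:
  N2 stuck-at-1: N1=0, N2=1 [stuck-at-1], N3=1, N4=0 → 0 — matches
  N1 stuck-at-1: N1=1 [stuck-at-1], N2=0, N3=0, N4=1 → 1 — eliminated
Only N2 stuck-at-1 reproduces the observed 0.

N2 stuck-at-1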